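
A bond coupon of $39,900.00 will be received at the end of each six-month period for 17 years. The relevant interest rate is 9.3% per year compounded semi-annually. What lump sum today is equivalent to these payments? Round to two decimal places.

This is an ordinary annuity: 34 payments of $39,900.00 at the end of each six-month period.
Periodic rate r = 0.093/2 per half-year; n is counted in half-years.
PV = PMT × [(1 − (1+r)^−n)/r] = 39,900 × [1 − (1+r)^−34] / r = $675,091.93

$675,091.93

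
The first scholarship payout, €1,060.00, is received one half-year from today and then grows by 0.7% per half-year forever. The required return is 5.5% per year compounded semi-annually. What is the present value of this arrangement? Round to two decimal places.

€51,707.32

Periodic rate r = 0.055/2 per half-year.
Growing perpetuity (Gordon): PV = PMT₁ / (r − g) = 1,060 / (r − 0.007) = €51,707.32.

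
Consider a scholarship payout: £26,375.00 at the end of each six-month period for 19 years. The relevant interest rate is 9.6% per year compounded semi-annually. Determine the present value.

This is an ordinary annuity: 38 payments of £26,375.00 at the end of each six-month period.
Periodic rate r = 0.096/2 per half-year; n is counted in half-years.
PV = PMT × [(1 − (1+r)^−n)/r] = 26,375 × [1 − (1+r)^−38] / r = £456,961.96

£456,961.96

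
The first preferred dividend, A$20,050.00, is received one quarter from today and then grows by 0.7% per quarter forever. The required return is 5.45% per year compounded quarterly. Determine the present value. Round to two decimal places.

A$3,026,415.09

Periodic rate r = 0.0545/4 per quarter.
Growing perpetuity (Gordon): PV = PMT₁ / (r − g) = 20,050 / (r − 0.007) = A$3,026,415.09.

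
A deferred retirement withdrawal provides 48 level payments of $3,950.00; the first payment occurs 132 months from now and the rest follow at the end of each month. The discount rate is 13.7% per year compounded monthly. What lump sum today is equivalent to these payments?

Ordinary annuity of 48 payments, first payment at period 132.
Periodic rate r = 0.137/12 per month; n is counted in months.
The ordinary-annuity PV formula values the stream one period before the first payment (period 131); discount that back 131 periods:
PV₀ = 3,950 × [1 − (1+r)^−48] / r × (1+r)^−131 = $32,852.17

$32,852.17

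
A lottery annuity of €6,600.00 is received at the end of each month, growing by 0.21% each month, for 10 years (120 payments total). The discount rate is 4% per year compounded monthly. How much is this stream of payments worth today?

Periodic rate r = 0.04/12 per month; n is counted in months.
Growing ordinary annuity: PV = PMT₁ × [1 − ((1+g)/(1+r))^n] / (r − g) = 6,600 × [1 − ((1+0.0021)/(1+r))^120] / (r − 0.0021) = €734,328.57.

€734,328.57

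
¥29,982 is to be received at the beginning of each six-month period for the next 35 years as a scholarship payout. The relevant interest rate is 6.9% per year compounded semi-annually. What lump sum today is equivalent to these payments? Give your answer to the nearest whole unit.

¥815,342

This is an annuity due: 70 payments of ¥29,982 at the beginning of each six-month period.
Periodic rate r = 0.069/2 per half-year; n is counted in half-years.
PV = PMT × [(1 − (1+r)^−n)/r] × (1+r) = 29,982 × [1 − (1+r)^−70] / r × (1+r) = ¥815,342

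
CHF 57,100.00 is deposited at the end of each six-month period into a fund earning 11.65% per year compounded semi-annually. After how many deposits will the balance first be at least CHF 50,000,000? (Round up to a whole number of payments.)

Periodic rate r = 0.1165/2 per half-year; n is counted in half-years.
Ordinary annuity FV: 50,000,000 = 57,100 × [((1+r)^n − 1)/r].
(1+r)^n = 1 + 50,000,000 × r / 57,100, so n = ln(1 + 50,000,000·r/57,100) / ln(1+r) = 69.79.
Round up to a whole number of payments: n = 70.

70 payments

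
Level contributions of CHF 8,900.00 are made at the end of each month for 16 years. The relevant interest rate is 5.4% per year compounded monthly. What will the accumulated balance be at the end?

CHF 2,705,675.38

This is an ordinary annuity: 192 deposits of CHF 8,900.00 at the end of each month.
Periodic rate r = 0.054/12 per month; n is counted in months.
FV = PMT × [((1+r)^n − 1)/r] = 8,900 × [(1+r)^192 − 1] / r = CHF 2,705,675.38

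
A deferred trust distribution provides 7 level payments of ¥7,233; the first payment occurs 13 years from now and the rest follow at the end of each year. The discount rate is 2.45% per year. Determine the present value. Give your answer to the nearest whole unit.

¥34,414

Ordinary annuity of 7 payments, first payment at period 13.
Periodic rate r = 0.0245 per year.
The ordinary-annuity PV formula values the stream one period before the first payment (period 12); discount that back 12 periods:
PV₀ = 7,233 × [1 − (1+r)^−7] / r × (1+r)^−12 = ¥34,414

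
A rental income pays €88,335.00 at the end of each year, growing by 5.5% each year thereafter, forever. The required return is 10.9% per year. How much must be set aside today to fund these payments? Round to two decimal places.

Periodic rate r = 0.109 per year.
Growing perpetuity (Gordon): PV = PMT₁ / (r − g) = 88,335 / (r − 0.055) = €1,635,833.33.

€1,635,833.33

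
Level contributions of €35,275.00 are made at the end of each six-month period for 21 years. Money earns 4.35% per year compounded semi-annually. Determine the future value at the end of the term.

€2,382,058.03

This is an ordinary annuity: 42 deposits of €35,275.00 at the end of each six-month period.
Periodic rate r = 0.0435/2 per half-year; n is counted in half-years.
FV = PMT × [((1+r)^n − 1)/r] = 35,275 × [(1+r)^42 − 1] / r = €2,382,058.03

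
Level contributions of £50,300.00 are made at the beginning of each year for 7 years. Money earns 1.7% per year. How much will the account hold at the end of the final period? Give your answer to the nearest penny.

This is an annuity due: 7 deposits of £50,300.00 at the beginning of each year.
Periodic rate r = 0.017 per year.
FV = PMT × [((1+r)^n − 1)/r] × (1+r) = 50,300 × [(1+r)^7 − 1] / r × (1+r) = £376,874.39

£376,874.39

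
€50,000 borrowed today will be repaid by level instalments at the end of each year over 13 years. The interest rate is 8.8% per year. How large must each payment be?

€6,607.20

Level ordinary annuity; solve PV = PMT × [(1 − (1+r)^−n)/r] for PMT.
Periodic rate r = 0.088 per year.
With n = 13: PMT = 50,000 / ([(1 − (1+r)^−n)/r]) = €6,607.20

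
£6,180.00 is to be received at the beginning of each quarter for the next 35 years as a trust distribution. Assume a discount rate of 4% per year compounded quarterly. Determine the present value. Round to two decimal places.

£469,185.06

This is an annuity due: 140 payments of £6,180.00 at the beginning of each quarter.
Periodic rate r = 0.04/4 per quarter; n is counted in quarters.
PV = PMT × [(1 − (1+r)^−n)/r] × (1+r) = 6,180 × [1 − (1+r)^−140] / r × (1+r) = £469,185.06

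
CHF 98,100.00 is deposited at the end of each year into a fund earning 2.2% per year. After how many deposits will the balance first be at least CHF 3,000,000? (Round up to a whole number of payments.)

Periodic rate r = 0.022 per year.
Ordinary annuity FV: 3,000,000 = 98,100 × [((1+r)^n − 1)/r].
(1+r)^n = 1 + 3,000,000 × r / 98,100, so n = ln(1 + 3,000,000·r/98,100) / ln(1+r) = 23.64.
Round up to a whole number of payments: n = 24.

24 payments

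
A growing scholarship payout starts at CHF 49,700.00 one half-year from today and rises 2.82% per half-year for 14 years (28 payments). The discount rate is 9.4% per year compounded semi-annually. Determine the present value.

Periodic rate r = 0.094/2 per half-year; n is counted in half-years.
Growing ordinary annuity: PV = PMT₁ × [1 − ((1+g)/(1+r))^n] / (r − g) = 49,700 × [1 − ((1+0.0282)/(1+r))^28] / (r − 0.0282) = CHF 1,051,905.94.

CHF 1,051,905.94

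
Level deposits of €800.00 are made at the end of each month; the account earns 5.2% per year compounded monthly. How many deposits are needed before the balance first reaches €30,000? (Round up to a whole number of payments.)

Periodic rate r = 0.052/12 per month; n is counted in months.
Ordinary annuity FV: 30,000 = 800 × [((1+r)^n − 1)/r].
(1+r)^n = 1 + 30,000 × r / 800, so n = ln(1 + 30,000·r/800) / ln(1+r) = 34.82.
Round up to a whole number of payments: n = 35.

35 payments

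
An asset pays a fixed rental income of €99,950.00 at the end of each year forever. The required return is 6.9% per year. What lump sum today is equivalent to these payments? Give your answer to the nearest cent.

€1,448,550.72

Periodic rate r = 0.069 per year.
Level perpetuity: PV = PMT / r = 99,950 / (0.069) = €1,448,550.72.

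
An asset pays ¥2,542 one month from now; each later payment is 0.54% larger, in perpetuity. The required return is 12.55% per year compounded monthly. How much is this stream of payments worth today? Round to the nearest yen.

¥502,537

Periodic rate r = 0.1255/12 per month.
Growing perpetuity (Gordon): PV = PMT₁ / (r − g) = 2,542 / (r − 0.0054) = ¥502,537.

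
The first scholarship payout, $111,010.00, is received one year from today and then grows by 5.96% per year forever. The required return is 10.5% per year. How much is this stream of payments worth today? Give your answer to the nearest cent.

Periodic rate r = 0.105 per year.
Growing perpetuity (Gordon): PV = PMT₁ / (r − g) = 111,010 / (r − 0.0596) = $2,445,154.19.

$2,445,154.19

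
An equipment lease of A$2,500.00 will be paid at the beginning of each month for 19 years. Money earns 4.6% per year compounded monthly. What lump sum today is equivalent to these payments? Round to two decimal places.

This is an annuity due: 228 payments of A$2,500.00 at the beginning of each month.
Periodic rate r = 0.046/12 per month; n is counted in months.
PV = PMT × [(1 − (1+r)^−n)/r] × (1+r) = 2,500 × [1 − (1+r)^−228] / r × (1+r) = A$381,035.34

A$381,035.34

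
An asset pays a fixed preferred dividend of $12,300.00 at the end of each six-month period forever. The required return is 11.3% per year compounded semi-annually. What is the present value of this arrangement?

$217,699.12

Periodic rate r = 0.113/2 per half-year.
Level perpetuity: PV = PMT / r = 12,300 / (0.113/2) = $217,699.12.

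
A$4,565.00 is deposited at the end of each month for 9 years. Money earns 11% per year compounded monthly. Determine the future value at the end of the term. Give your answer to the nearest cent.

This is an ordinary annuity: 108 deposits of A$4,565.00 at the end of each month.
Periodic rate r = 0.11/12 per month; n is counted in months.
FV = PMT × [((1+r)^n − 1)/r] = 4,565 × [(1+r)^108 − 1] / r = A$836,203.97

A$836,203.97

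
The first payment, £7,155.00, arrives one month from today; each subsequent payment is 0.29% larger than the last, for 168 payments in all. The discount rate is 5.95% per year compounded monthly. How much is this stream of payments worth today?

£1,012,896.69

Periodic rate r = 0.0595/12 per month; n is counted in months.
Growing ordinary annuity: PV = PMT₁ × [1 − ((1+g)/(1+r))^n] / (r − g) = 7,155 × [1 − ((1+0.0029)/(1+r))^168] / (r − 0.0029) = £1,012,896.69.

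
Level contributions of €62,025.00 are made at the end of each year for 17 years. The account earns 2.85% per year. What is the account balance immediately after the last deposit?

This is an ordinary annuity: 17 deposits of €62,025.00 at the end of each year.
Periodic rate r = 0.0285 per year.
FV = PMT × [((1+r)^n − 1)/r] = 62,025 × [(1+r)^17 − 1] / r = €1,332,777.75

€1,332,777.75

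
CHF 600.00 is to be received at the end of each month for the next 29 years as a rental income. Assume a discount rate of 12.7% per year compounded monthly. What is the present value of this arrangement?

CHF 55,239.37

This is an ordinary annuity: 348 payments of CHF 600.00 at the end of each month.
Periodic rate r = 0.127/12 per month; n is counted in months.
PV = PMT × [(1 − (1+r)^−n)/r] = 600 × [1 − (1+r)^−348] / r = CHF 55,239.37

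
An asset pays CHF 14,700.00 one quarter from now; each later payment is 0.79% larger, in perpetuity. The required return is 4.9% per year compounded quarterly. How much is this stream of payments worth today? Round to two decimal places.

CHF 3,379,310.34

Periodic rate r = 0.049/4 per quarter.
Growing perpetuity (Gordon): PV = PMT₁ / (r − g) = 14,700 / (r − 0.0079) = CHF 3,379,310.34.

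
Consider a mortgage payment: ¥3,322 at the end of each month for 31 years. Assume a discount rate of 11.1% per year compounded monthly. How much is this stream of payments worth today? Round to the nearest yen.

¥347,448

This is an ordinary annuity: 372 payments of ¥3,322 at the end of each month.
Periodic rate r = 0.111/12 per month; n is counted in months.
PV = PMT × [(1 − (1+r)^−n)/r] = 3,322 × [1 − (1+r)^−372] / r = ¥347,448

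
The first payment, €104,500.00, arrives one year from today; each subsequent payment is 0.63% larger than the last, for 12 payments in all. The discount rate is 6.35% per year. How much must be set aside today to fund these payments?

Periodic rate r = 0.0635 per year.
Growing ordinary annuity: PV = PMT₁ × [1 − ((1+g)/(1+r))^n] / (r − g) = 104,500 × [1 − ((1+0.0063)/(1+r))^12] / (r − 0.0063) = €885,900.59.

€885,900.59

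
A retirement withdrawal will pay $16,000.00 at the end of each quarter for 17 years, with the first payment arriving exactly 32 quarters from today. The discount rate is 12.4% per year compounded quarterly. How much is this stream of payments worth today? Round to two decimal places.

Ordinary annuity of 68 payments, first payment at period 32.
Periodic rate r = 0.124/4 per quarter; n is counted in quarters.
The ordinary-annuity PV formula values the stream one period before the first payment (period 31); discount that back 31 periods:
PV₀ = 16,000 × [1 − (1+r)^−68] / r × (1+r)^−31 = $175,199.52

$175,199.52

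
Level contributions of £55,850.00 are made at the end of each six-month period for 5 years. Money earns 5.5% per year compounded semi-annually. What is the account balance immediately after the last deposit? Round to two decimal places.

This is an ordinary annuity: 10 deposits of £55,850.00 at the end of each six-month period.
Periodic rate r = 0.055/2 per half-year; n is counted in half-years.
FV = PMT × [((1+r)^n − 1)/r] = 55,850 × [(1+r)^10 − 1] / r = £632,934.92

£632,934.92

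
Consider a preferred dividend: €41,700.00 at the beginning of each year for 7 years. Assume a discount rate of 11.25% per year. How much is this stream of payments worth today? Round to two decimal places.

This is an annuity due: 7 payments of €41,700.00 at the beginning of each year.
Periodic rate r = 0.1125 per year.
PV = PMT × [(1 − (1+r)^−n)/r] × (1+r) = 41,700 × [1 − (1+r)^−7] / r × (1+r) = €216,850.17

€216,850.17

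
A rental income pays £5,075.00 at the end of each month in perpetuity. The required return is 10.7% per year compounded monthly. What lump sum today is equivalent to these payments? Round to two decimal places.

Periodic rate r = 0.107/12 per month.
Level perpetuity: PV = PMT / r = 5,075 / (0.107/12) = £569,158.88.

£569,158.88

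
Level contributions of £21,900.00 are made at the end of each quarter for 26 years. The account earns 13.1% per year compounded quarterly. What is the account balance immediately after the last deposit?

This is an ordinary annuity: 104 deposits of £21,900.00 at the end of each quarter.
Periodic rate r = 0.131/4 per quarter; n is counted in quarters.
FV = PMT × [((1+r)^n − 1)/r] = 21,900 × [(1+r)^104 − 1] / r = £18,418,135.82

£18,418,135.82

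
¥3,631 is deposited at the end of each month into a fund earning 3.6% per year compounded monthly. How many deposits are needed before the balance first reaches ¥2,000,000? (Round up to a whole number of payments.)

326 payments

Periodic rate r = 0.036/12 per month; n is counted in months.
Ordinary annuity FV: 2,000,000 = 3,631 × [((1+r)^n − 1)/r].
(1+r)^n = 1 + 2,000,000 × r / 3,631, so n = ln(1 + 2,000,000·r/3,631) / ln(1+r) = 325.65.
Round up to a whole number of payments: n = 326.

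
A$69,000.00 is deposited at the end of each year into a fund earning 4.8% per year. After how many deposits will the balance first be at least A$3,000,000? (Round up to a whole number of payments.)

25 payments

Periodic rate r = 0.048 per year.
Ordinary annuity FV: 3,000,000 = 69,000 × [((1+r)^n − 1)/r].
(1+r)^n = 1 + 3,000,000 × r / 69,000, so n = ln(1 + 3,000,000·r/69,000) / ln(1+r) = 24.04.
Round up to a whole number of payments: n = 25.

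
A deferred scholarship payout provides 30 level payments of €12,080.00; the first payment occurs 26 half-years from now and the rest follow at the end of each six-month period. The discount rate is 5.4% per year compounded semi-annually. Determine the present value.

€126,494.36

Ordinary annuity of 30 payments, first payment at period 26.
Periodic rate r = 0.054/2 per half-year; n is counted in half-years.
The ordinary-annuity PV formula values the stream one period before the first payment (period 25); discount that back 25 periods:
PV₀ = 12,080 × [1 − (1+r)^−30] / r × (1+r)^−25 = €126,494.36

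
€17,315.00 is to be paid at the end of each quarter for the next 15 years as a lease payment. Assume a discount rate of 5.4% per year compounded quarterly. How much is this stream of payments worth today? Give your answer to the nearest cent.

€708,920.73

This is an ordinary annuity: 60 payments of €17,315.00 at the end of each quarter.
Periodic rate r = 0.054/4 per quarter; n is counted in quarters.
PV = PMT × [(1 − (1+r)^−n)/r] = 17,315 × [1 − (1+r)^−60] / r = €708,920.73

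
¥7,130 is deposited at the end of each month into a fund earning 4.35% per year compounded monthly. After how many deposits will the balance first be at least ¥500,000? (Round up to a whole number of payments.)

Periodic rate r = 0.0435/12 per month; n is counted in months.
Ordinary annuity FV: 500,000 = 7,130 × [((1+r)^n − 1)/r].
(1+r)^n = 1 + 500,000 × r / 7,130, so n = ln(1 + 500,000·r/7,130) / ln(1+r) = 62.60.
Round up to a whole number of payments: n = 63.

63 payments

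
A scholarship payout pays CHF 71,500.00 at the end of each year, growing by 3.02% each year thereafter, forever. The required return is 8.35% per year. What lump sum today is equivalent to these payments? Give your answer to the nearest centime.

Periodic rate r = 0.0835 per year.
Growing perpetuity (Gordon): PV = PMT₁ / (r − g) = 71,500 / (r − 0.0302) = CHF 1,341,463.41.

CHF 1,341,463.41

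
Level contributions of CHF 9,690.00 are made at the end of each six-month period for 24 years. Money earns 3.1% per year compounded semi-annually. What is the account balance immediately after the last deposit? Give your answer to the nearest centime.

CHF 682,901.56

This is an ordinary annuity: 48 deposits of CHF 9,690.00 at the end of each six-month period.
Periodic rate r = 0.031/2 per half-year; n is counted in half-years.
FV = PMT × [((1+r)^n − 1)/r] = 9,690 × [(1+r)^48 − 1] / r = CHF 682,901.56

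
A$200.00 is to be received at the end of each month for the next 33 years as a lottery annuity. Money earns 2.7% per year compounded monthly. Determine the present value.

This is an ordinary annuity: 396 payments of A$200.00 at the end of each month.
Periodic rate r = 0.027/12 per month; n is counted in months.
PV = PMT × [(1 − (1+r)^−n)/r] = 200 × [1 − (1+r)^−396] / r = A$52,386.12

A$52,386.12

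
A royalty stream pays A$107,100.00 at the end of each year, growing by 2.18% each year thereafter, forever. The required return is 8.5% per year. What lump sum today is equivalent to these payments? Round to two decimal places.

A$1,694,620.25

Periodic rate r = 0.085 per year.
Growing perpetuity (Gordon): PV = PMT₁ / (r − g) = 107,100 / (r − 0.0218) = A$1,694,620.25.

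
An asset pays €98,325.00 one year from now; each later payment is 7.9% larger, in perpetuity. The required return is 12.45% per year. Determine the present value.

€2,160,989.01

Periodic rate r = 0.1245 per year.
Growing perpetuity (Gordon): PV = PMT₁ / (r − g) = 98,325 / (r − 0.079) = €2,160,989.01.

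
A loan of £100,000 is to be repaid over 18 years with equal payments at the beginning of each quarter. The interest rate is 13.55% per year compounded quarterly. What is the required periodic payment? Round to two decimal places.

Level annuity due; solve PV = PMT × [(1 − (1+r)^−n)/r] × (1+r) for PMT.
Periodic rate r = 0.1355/4 per quarter; n is counted in quarters.
With n = 72: PMT = 100,000 / ([(1 − (1+r)^−n)/r] × (1+r)) = £3,603.91

£3,603.91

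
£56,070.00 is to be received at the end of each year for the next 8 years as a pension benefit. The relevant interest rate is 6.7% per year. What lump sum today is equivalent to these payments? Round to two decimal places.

This is an ordinary annuity: 8 payments of £56,070.00 at the end of each year.
Periodic rate r = 0.067 per year.
PV = PMT × [(1 − (1+r)^−n)/r] = 56,070 × [1 − (1+r)^−8] / r = £338,738.31

£338,738.31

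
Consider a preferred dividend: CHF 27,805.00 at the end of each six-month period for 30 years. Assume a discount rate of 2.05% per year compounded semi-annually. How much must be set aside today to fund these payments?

CHF 1,241,497.25

This is an ordinary annuity: 60 payments of CHF 27,805.00 at the end of each six-month period.
Periodic rate r = 0.0205/2 per half-year; n is counted in half-years.
PV = PMT × [(1 − (1+r)^−n)/r] = 27,805 × [1 − (1+r)^−60] / r = CHF 1,241,497.25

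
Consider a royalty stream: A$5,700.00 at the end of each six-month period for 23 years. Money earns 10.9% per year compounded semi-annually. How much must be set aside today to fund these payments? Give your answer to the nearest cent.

This is an ordinary annuity: 46 payments of A$5,700.00 at the end of each six-month period.
Periodic rate r = 0.109/2 per half-year; n is counted in half-years.
PV = PMT × [(1 − (1+r)^−n)/r] = 5,700 × [1 − (1+r)^−46] / r = A$95,480.99

A$95,480.99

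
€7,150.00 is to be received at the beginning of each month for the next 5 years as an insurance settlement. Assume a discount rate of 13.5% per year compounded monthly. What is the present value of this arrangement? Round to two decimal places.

€314,232.33

This is an annuity due: 60 payments of €7,150.00 at the beginning of each month.
Periodic rate r = 0.135/12 per month; n is counted in months.
PV = PMT × [(1 − (1+r)^−n)/r] × (1+r) = 7,150 × [1 − (1+r)^−60] / r × (1+r) = €314,232.33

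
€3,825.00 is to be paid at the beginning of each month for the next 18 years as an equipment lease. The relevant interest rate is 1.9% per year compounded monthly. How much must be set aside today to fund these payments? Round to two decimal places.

€700,380.75

This is an annuity due: 216 payments of €3,825.00 at the beginning of each month.
Periodic rate r = 0.019/12 per month; n is counted in months.
PV = PMT × [(1 − (1+r)^−n)/r] × (1+r) = 3,825 × [1 − (1+r)^−216] / r × (1+r) = €700,380.75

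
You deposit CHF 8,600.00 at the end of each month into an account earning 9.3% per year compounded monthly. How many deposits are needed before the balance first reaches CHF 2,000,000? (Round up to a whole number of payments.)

Periodic rate r = 0.093/12 per month; n is counted in months.
Ordinary annuity FV: 2,000,000 = 8,600 × [((1+r)^n − 1)/r].
(1+r)^n = 1 + 2,000,000 × r / 8,600, so n = ln(1 + 2,000,000·r/8,600) / ln(1+r) = 133.48.
Round up to a whole number of payments: n = 134.

134 payments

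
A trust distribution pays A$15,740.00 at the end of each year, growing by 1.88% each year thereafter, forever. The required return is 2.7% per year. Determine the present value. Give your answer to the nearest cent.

A$1,919,512.20

Periodic rate r = 0.027 per year.
Growing perpetuity (Gordon): PV = PMT₁ / (r − g) = 15,740 / (r − 0.0188) = A$1,919,512.20.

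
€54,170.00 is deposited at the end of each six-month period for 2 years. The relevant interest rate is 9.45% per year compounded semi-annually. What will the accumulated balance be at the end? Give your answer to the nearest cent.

This is an ordinary annuity: 4 deposits of €54,170.00 at the end of each six-month period.
Periodic rate r = 0.0945/2 per half-year; n is counted in half-years.
FV = PMT × [((1+r)^n − 1)/r] = 54,170 × [(1+r)^4 − 1] / r = €232,526.66

€232,526.66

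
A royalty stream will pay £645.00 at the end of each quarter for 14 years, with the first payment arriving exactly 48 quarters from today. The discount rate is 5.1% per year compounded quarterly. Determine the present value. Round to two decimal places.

£14,170.84

Ordinary annuity of 56 payments, first payment at period 48.
Periodic rate r = 0.051/4 per quarter; n is counted in quarters.
The ordinary-annuity PV formula values the stream one period before the first payment (period 47); discount that back 47 periods:
PV₀ = 645 × [1 − (1+r)^−56] / r × (1+r)^−47 = £14,170.84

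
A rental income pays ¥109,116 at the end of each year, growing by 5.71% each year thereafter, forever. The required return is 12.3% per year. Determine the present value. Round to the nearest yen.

Periodic rate r = 0.123 per year.
Growing perpetuity (Gordon): PV = PMT₁ / (r − g) = 109,116 / (r − 0.0571) = ¥1,655,781.

¥1,655,781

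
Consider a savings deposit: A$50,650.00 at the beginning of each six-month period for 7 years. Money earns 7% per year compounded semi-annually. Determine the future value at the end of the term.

A$926,676.24

This is an annuity due: 14 deposits of A$50,650.00 at the beginning of each six-month period.
Periodic rate r = 0.07/2 per half-year; n is counted in half-years.
FV = PMT × [((1+r)^n − 1)/r] × (1+r) = 50,650 × [(1+r)^14 − 1] / r × (1+r) = A$926,676.24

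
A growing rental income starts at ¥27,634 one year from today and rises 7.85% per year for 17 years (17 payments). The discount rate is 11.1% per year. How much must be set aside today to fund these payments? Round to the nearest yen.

Periodic rate r = 0.111 per year.
Growing ordinary annuity: PV = PMT₁ × [1 − ((1+g)/(1+r))^n] / (r − g) = 27,634 × [1 − ((1+0.0785)/(1+r))^17] / (r − 0.0785) = ¥336,986.

¥336,986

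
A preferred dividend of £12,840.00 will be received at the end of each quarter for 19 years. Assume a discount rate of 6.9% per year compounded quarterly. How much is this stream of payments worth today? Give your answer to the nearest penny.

This is an ordinary annuity: 76 payments of £12,840.00 at the end of each quarter.
Periodic rate r = 0.069/4 per quarter; n is counted in quarters.
PV = PMT × [(1 − (1+r)^−n)/r] = 12,840 × [1 − (1+r)^−76] / r = £541,453.06

£541,453.06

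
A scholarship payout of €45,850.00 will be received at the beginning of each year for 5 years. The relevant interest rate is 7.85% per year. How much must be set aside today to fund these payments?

€198,219.44

This is an annuity due: 5 payments of €45,850.00 at the beginning of each year.
Periodic rate r = 0.0785 per year.
PV = PMT × [(1 − (1+r)^−n)/r] × (1+r) = 45,850 × [1 − (1+r)^−5] / r × (1+r) = €198,219.44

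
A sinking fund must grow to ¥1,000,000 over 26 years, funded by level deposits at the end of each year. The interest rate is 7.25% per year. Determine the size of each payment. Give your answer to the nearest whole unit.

Level ordinary annuity; solve FV = PMT × [((1+r)^n − 1)/r] for PMT.
Periodic rate r = 0.0725 per year.
With n = 26: PMT = 1,000,000 / ([((1+r)^n − 1)/r]) = ¥14,021

¥14,021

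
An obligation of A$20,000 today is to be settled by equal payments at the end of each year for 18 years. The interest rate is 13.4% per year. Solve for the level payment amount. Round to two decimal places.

Level ordinary annuity; solve PV = PMT × [(1 − (1+r)^−n)/r] for PMT.
Periodic rate r = 0.134 per year.
With n = 18: PMT = 20,000 / ([(1 − (1+r)^−n)/r]) = A$2,991.02

A$2,991.02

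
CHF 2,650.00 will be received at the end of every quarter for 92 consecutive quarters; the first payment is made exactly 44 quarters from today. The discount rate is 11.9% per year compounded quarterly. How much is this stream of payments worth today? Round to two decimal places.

Ordinary annuity of 92 payments, first payment at period 44.
Periodic rate r = 0.119/4 per quarter; n is counted in quarters.
The ordinary-annuity PV formula values the stream one period before the first payment (period 43); discount that back 43 periods:
PV₀ = 2,650 × [1 − (1+r)^−92] / r × (1+r)^−43 = CHF 23,549.73

CHF 23,549.73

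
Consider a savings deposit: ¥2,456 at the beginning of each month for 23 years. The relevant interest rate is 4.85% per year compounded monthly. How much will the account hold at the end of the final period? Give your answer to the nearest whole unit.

¥1,247,245

This is an annuity due: 276 deposits of ¥2,456 at the beginning of each month.
Periodic rate r = 0.0485/12 per month; n is counted in months.
FV = PMT × [((1+r)^n − 1)/r] × (1+r) = 2,456 × [(1+r)^276 − 1] / r × (1+r) = ¥1,247,245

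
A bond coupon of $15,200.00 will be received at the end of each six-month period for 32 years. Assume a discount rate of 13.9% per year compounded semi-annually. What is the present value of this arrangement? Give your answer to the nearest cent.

This is an ordinary annuity: 64 payments of $15,200.00 at the end of each six-month period.
Periodic rate r = 0.139/2 per half-year; n is counted in half-years.
PV = PMT × [(1 − (1+r)^−n)/r] = 15,200 × [1 − (1+r)^−64] / r = $215,738.24

$215,738.24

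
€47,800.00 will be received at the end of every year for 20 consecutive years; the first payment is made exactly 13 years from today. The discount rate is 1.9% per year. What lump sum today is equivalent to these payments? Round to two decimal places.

Ordinary annuity of 20 payments, first payment at period 13.
Periodic rate r = 0.019 per year.
The ordinary-annuity PV formula values the stream one period before the first payment (period 12); discount that back 12 periods:
PV₀ = 47,800 × [1 − (1+r)^−20] / r × (1+r)^−12 = €629,641.77

€629,641.77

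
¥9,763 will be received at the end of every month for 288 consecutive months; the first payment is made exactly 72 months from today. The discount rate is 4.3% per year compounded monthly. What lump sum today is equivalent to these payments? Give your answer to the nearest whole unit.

Ordinary annuity of 288 payments, first payment at period 72.
Periodic rate r = 0.043/12 per month; n is counted in months.
The ordinary-annuity PV formula values the stream one period before the first payment (period 71); discount that back 71 periods:
PV₀ = 9,763 × [1 − (1+r)^−288] / r × (1+r)^−71 = ¥1,359,082

¥1,359,082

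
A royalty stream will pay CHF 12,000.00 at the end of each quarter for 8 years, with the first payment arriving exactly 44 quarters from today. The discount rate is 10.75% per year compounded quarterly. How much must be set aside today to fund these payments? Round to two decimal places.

CHF 81,654.02

Ordinary annuity of 32 payments, first payment at period 44.
Periodic rate r = 0.1075/4 per quarter; n is counted in quarters.
The ordinary-annuity PV formula values the stream one period before the first payment (period 43); discount that back 43 periods:
PV₀ = 12,000 × [1 − (1+r)^−32] / r × (1+r)^−43 = CHF 81,654.02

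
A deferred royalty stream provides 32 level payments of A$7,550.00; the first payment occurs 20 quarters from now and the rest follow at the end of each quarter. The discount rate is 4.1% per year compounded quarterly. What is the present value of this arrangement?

A$168,964.66

Ordinary annuity of 32 payments, first payment at period 20.
Periodic rate r = 0.041/4 per quarter; n is counted in quarters.
The ordinary-annuity PV formula values the stream one period before the first payment (period 19); discount that back 19 periods:
PV₀ = 7,550 × [1 − (1+r)^−32] / r × (1+r)^−19 = A$168,964.66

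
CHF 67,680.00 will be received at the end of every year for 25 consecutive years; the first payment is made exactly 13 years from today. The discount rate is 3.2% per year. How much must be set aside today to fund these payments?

CHF 789,866.52

Ordinary annuity of 25 payments, first payment at period 13.
Periodic rate r = 0.032 per year.
The ordinary-annuity PV formula values the stream one period before the first payment (period 12); discount that back 12 periods:
PV₀ = 67,680 × [1 − (1+r)^−25] / r × (1+r)^−12 = CHF 789,866.52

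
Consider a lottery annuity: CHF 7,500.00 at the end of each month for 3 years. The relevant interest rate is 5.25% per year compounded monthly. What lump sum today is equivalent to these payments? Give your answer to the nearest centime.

This is an ordinary annuity: 36 payments of CHF 7,500.00 at the end of each month.
Periodic rate r = 0.0525/12 per month; n is counted in months.
PV = PMT × [(1 − (1+r)^−n)/r] = 7,500 × [1 − (1+r)^−36] / r = CHF 249,308.00

CHF 249,308.00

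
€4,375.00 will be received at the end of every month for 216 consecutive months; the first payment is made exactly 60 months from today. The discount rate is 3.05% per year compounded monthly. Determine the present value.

€625,462.20

Ordinary annuity of 216 payments, first payment at period 60.
Periodic rate r = 0.0305/12 per month; n is counted in months.
The ordinary-annuity PV formula values the stream one period before the first payment (period 59); discount that back 59 periods:
PV₀ = 4,375 × [1 − (1+r)^−216] / r × (1+r)^−59 = €625,462.20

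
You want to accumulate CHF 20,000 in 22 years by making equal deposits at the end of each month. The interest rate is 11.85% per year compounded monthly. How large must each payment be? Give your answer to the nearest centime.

CHF 15.95

Level ordinary annuity; solve FV = PMT × [((1+r)^n − 1)/r] for PMT.
Periodic rate r = 0.1185/12 per month; n is counted in months.
With n = 264: PMT = 20,000 / ([((1+r)^n − 1)/r]) = CHF 15.95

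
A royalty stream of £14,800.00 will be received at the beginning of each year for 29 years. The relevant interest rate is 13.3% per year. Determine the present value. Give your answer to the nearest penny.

This is an annuity due: 29 payments of £14,800.00 at the beginning of each year.
Periodic rate r = 0.133 per year.
PV = PMT × [(1 − (1+r)^−n)/r] × (1+r) = 14,800 × [1 − (1+r)^−29] / r × (1+r) = £122,705.54

£122,705.54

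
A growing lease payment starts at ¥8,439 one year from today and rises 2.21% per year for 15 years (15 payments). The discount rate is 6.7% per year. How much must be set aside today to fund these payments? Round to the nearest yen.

Periodic rate r = 0.067 per year.
Growing ordinary annuity: PV = PMT₁ × [1 − ((1+g)/(1+r))^n] / (r − g) = 8,439 × [1 − ((1+0.0221)/(1+r))^15] / (r − 0.0221) = ¥89,328.

¥89,328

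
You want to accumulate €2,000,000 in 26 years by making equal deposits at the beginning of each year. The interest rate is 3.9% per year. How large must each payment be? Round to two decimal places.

€44,056.84

Level annuity due; solve FV = PMT × [((1+r)^n − 1)/r] × (1+r) for PMT.
Periodic rate r = 0.039 per year.
With n = 26: PMT = 2,000,000 / ([((1+r)^n − 1)/r] × (1+r)) = €44,056.84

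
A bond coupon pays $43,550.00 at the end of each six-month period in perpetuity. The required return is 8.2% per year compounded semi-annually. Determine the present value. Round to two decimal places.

Periodic rate r = 0.082/2 per half-year.
Level perpetuity: PV = PMT / r = 43,550 / (0.082/2) = $1,062,195.12.

$1,062,195.12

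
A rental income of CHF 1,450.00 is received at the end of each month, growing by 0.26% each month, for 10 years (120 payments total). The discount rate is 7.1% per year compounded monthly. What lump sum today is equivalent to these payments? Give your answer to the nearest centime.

Periodic rate r = 0.071/12 per month; n is counted in months.
Growing ordinary annuity: PV = PMT₁ × [1 − ((1+g)/(1+r))^n] / (r − g) = 1,450 × [1 − ((1+0.0026)/(1+r))^120] / (r − 0.0026) = CHF 143,048.87.

CHF 143,048.87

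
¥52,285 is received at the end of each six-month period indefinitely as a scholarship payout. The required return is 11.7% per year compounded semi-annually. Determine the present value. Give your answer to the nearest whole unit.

Periodic rate r = 0.117/2 per half-year.
Level perpetuity: PV = PMT / r = 52,285 / (0.117/2) = ¥893,761.

¥893,761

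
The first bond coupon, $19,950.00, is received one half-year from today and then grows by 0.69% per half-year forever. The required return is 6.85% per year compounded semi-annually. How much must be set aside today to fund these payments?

Periodic rate r = 0.0685/2 per half-year.
Growing perpetuity (Gordon): PV = PMT₁ / (r − g) = 19,950 / (r − 0.0069) = $729,433.27.

$729,433.27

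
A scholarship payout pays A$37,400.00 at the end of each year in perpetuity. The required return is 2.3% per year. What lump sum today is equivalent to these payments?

Periodic rate r = 0.023 per year.
Level perpetuity: PV = PMT / r = 37,400 / (0.023) = A$1,626,086.96.

A$1,626,086.96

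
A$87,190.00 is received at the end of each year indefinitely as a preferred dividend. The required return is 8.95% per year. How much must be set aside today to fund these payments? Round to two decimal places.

A$974,189.94

Periodic rate r = 0.0895 per year.
Level perpetuity: PV = PMT / r = 87,190 / (0.0895) = A$974,189.94.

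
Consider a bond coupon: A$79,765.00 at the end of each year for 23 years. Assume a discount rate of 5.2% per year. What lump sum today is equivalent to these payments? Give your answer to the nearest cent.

A$1,055,921.27

This is an ordinary annuity: 23 payments of A$79,765.00 at the end of each year.
Periodic rate r = 0.052 per year.
PV = PMT × [(1 − (1+r)^−n)/r] = 79,765 × [1 − (1+r)^−23] / r = A$1,055,921.27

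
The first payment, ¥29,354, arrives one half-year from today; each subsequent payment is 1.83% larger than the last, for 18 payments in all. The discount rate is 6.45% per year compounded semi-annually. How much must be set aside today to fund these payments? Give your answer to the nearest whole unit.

¥457,097

Periodic rate r = 0.0645/2 per half-year; n is counted in half-years.
Growing ordinary annuity: PV = PMT₁ × [1 − ((1+g)/(1+r))^n] / (r − g) = 29,354 × [1 − ((1+0.0183)/(1+r))^18] / (r − 0.0183) = ¥457,097.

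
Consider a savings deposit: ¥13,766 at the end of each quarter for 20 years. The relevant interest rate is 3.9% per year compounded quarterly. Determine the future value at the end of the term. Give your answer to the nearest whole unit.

This is an ordinary annuity: 80 deposits of ¥13,766 at the end of each quarter.
Periodic rate r = 0.039/4 per quarter; n is counted in quarters.
FV = PMT × [((1+r)^n − 1)/r] = 13,766 × [(1+r)^80 − 1] / r = ¥1,656,503

¥1,656,503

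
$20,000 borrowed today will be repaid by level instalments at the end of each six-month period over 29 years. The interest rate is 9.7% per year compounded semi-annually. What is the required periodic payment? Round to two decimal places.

$1,036.46

Level ordinary annuity; solve PV = PMT × [(1 − (1+r)^−n)/r] for PMT.
Periodic rate r = 0.097/2 per half-year; n is counted in half-years.
With n = 58: PMT = 20,000 / ([(1 − (1+r)^−n)/r]) = $1,036.46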